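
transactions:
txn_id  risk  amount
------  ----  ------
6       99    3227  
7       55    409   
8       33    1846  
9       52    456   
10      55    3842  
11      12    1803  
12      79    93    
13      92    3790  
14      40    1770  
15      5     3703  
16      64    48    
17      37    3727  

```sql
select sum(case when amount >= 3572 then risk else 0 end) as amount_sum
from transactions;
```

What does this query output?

txn_id=6: ✗
txn_id=7: ✗
txn_id=8: ✗
txn_id=9: ✗
txn_id=10: ✓ → 55
txn_id=11: ✗
txn_id=12: ✗
txn_id=13: ✓ → 92
txn_id=14: ✗
txn_id=15: ✓ → 5
txn_id=16: ✗
txn_id=17: ✓ → 37
amount_sum = 55 + 92 + 5 + 37 = 189

189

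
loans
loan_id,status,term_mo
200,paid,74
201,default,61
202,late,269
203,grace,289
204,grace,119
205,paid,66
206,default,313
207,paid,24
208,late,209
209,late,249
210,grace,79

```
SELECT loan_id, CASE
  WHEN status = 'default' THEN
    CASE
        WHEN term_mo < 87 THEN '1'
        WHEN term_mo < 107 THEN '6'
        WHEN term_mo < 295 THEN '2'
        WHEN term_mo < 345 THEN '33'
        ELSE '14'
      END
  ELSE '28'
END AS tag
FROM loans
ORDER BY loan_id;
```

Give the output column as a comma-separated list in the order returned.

28, 1, 28, 28, 28, 28, 33, 28, 28, 28, 28

loan_id=200: status='paid' → outer ELSE → 28
loan_id=201: status='default' → inner[term_mo < 87] → 1
loan_id=202: status='late' → outer ELSE → 28
loan_id=203: status='grace' → outer ELSE → 28
loan_id=204: status='grace' → outer ELSE → 28
loan_id=205: status='paid' → outer ELSE → 28
loan_id=206: status='default' → inner[term_mo < 345] → 33
loan_id=207: status='paid' → outer ELSE → 28
loan_id=208: status='late' → outer ELSE → 28
loan_id=209: status='late' → outer ELSE → 28
loan_id=210: status='grace' → outer ELSE → 28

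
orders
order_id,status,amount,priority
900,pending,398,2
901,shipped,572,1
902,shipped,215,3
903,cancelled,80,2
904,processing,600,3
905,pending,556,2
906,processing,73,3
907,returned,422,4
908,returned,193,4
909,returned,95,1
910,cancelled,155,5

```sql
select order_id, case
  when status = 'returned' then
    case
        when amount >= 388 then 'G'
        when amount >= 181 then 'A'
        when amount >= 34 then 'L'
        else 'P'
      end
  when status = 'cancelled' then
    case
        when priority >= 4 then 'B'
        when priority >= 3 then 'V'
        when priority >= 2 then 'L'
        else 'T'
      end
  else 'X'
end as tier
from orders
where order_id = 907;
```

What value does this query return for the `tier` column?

G

order_id = 907: status=returned, amount=422, priority=4.
status='returned' → inner[amount >= 388] → G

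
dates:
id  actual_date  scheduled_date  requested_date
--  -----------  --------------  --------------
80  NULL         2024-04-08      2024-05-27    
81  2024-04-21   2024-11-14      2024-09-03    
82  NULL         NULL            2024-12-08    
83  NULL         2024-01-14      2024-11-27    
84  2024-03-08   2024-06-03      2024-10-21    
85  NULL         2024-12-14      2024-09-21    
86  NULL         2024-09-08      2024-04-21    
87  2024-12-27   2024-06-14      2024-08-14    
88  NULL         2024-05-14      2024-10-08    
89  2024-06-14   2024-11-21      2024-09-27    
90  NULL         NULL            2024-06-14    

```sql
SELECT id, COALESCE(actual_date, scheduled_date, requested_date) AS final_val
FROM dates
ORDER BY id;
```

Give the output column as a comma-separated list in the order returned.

id=80: actual_date=NULL, scheduled_date=2024-04-08 → 2024-04-08
id=81: actual_date=2024-04-21 → 2024-04-21
id=82: actual_date=NULL, scheduled_date=NULL, requested_date=2024-12-08 → 2024-12-08
id=83: actual_date=NULL, scheduled_date=2024-01-14 → 2024-01-14
id=84: actual_date=2024-03-08 → 2024-03-08
id=85: actual_date=NULL, scheduled_date=2024-12-14 → 2024-12-14
id=86: actual_date=NULL, scheduled_date=2024-09-08 → 2024-09-08
id=87: actual_date=2024-12-27 → 2024-12-27
id=88: actual_date=NULL, scheduled_date=2024-05-14 → 2024-05-14
id=89: actual_date=2024-06-14 → 2024-06-14
id=90: actual_date=NULL, scheduled_date=NULL, requested_date=2024-06-14 → 2024-06-14

2024-04-08, 2024-04-21, 2024-12-08, 2024-01-14, 2024-03-08, 2024-12-14, 2024-09-08, 2024-12-27, 2024-05-14, 2024-06-14, 2024-06-14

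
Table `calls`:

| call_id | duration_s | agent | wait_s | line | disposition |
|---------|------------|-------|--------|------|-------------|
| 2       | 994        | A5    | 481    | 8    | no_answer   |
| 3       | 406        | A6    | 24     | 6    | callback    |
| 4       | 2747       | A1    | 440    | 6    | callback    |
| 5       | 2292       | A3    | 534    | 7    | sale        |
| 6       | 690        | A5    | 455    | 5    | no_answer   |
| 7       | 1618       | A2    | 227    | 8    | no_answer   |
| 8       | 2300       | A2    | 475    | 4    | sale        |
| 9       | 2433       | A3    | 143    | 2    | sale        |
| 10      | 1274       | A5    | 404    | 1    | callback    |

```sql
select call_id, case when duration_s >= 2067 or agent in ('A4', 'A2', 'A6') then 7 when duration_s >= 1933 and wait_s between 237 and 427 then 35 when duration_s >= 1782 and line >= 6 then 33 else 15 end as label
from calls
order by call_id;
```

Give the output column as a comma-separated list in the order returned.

15, 7, 7, 7, 15, 7, 7, 7, 15

call_id=2: ELSE → 15
call_id=3: duration_s >= 2067 or agent in ('A4', 'A2', 'A6') → 7
call_id=4: duration_s >= 2067 or agent in ('A4', 'A2', 'A6') → 7
call_id=5: duration_s >= 2067 or agent in ('A4', 'A2', 'A6') → 7
call_id=6: ELSE → 15
call_id=7: duration_s >= 2067 or agent in ('A4', 'A2', 'A6') → 7
call_id=8: duration_s >= 2067 or agent in ('A4', 'A2', 'A6') → 7
call_id=9: duration_s >= 2067 or agent in ('A4', 'A2', 'A6') → 7
call_id=10: ELSE → 15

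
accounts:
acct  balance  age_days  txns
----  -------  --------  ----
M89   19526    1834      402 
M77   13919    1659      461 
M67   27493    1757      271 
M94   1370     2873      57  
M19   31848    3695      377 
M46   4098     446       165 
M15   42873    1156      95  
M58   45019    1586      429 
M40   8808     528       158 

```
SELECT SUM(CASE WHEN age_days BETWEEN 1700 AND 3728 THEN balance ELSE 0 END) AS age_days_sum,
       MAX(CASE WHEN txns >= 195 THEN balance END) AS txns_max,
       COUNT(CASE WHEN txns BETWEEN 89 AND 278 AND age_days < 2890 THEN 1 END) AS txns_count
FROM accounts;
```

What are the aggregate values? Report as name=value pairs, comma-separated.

age_days_sum=80237, txns_max=45019, txns_count=4

[age_days_sum: age_days BETWEEN 1700 AND 3728]
acct=M89: ✓ → 19526
acct=M77: ✗
acct=M67: ✓ → 27493
acct=M94: ✓ → 1370
acct=M19: ✓ → 31848
acct=M46: ✗
acct=M15: ✗
acct=M58: ✗
acct=M40: ✗
age_days_sum = 19526 + 27493 + 1370 + 31848 = 80237
—
[txns_max: txns >= 195]
acct=M89: ✓ → 19526
acct=M77: ✓ → 13919
acct=M67: ✓ → 27493
acct=M94: ✗
acct=M19: ✓ → 31848
acct=M46: ✗
acct=M15: ✗
acct=M58: ✓ → 45019
acct=M40: ✗
txns_max = MAX(19526, 13919, 27493, 31848, 45019) = 45019
—
[txns_count: txns BETWEEN 89 AND 278 AND age_days < 2890]
acct=M89: ✗
acct=M77: ✗
acct=M67: ✓ → 1
acct=M94: ✗
acct=M19: ✗
acct=M46: ✓ → 1
acct=M15: ✓ → 1
acct=M58: ✗
acct=M40: ✓ → 1
txns_count = COUNT(1, 1, 1, 1) = 4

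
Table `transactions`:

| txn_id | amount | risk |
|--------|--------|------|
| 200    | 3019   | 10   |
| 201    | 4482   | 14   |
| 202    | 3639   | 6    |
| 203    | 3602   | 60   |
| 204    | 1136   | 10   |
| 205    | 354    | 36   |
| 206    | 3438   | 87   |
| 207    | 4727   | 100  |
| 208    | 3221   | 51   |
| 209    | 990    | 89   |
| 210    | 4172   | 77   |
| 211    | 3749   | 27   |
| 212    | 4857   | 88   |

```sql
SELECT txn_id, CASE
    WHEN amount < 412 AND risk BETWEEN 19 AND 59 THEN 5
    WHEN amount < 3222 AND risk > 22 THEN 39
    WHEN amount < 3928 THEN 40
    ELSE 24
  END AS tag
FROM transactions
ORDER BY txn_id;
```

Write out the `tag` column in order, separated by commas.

40, 24, 40, 40, 40, 5, 40, 24, 39, 39, 24, 40, 24

txn_id=200: amount < 3928 → 40
txn_id=201: ELSE → 24
txn_id=202: amount < 3928 → 40
txn_id=203: amount < 3928 → 40
txn_id=204: amount < 3928 → 40
txn_id=205: amount < 412 AND risk BETWEEN 19 AND 59 → 5
txn_id=206: amount < 3928 → 40
txn_id=207: ELSE → 24
txn_id=208: amount < 3222 AND risk > 22 → 39
txn_id=209: amount < 3222 AND risk > 22 → 39
txn_id=210: ELSE → 24
txn_id=211: amount < 3928 → 40
txn_id=212: ELSE → 24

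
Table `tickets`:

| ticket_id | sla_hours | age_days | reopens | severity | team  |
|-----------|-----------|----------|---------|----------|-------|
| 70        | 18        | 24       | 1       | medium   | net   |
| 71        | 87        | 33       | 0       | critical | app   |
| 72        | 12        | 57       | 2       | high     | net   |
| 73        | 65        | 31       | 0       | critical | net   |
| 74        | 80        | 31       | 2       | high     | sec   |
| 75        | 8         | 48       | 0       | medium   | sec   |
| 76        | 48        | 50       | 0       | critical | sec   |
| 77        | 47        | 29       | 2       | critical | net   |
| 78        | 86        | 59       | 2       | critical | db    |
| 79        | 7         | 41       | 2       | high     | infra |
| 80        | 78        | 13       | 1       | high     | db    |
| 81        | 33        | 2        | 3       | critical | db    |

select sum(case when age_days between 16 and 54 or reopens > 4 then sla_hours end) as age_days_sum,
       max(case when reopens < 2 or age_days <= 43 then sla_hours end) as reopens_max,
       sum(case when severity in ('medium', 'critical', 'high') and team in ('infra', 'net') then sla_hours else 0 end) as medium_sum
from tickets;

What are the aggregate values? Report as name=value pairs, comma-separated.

age_days_sum=360, reopens_max=87, medium_sum=149

[age_days_sum: age_days between 16 and 54 or reopens > 4]
ticket_id=70: ✓ → 18
ticket_id=71: ✓ → 87
ticket_id=72: ✗
ticket_id=73: ✓ → 65
ticket_id=74: ✓ → 80
ticket_id=75: ✓ → 8
ticket_id=76: ✓ → 48
ticket_id=77: ✓ → 47
ticket_id=78: ✗
ticket_id=79: ✓ → 7
ticket_id=80: ✗
ticket_id=81: ✗
age_days_sum = 18 + 87 + 65 + 80 + 8 + 48 + 47 + 7 = 360
—
[reopens_max: reopens < 2 or age_days <= 43]
ticket_id=70: ✓ → 18
ticket_id=71: ✓ → 87
ticket_id=72: ✗
ticket_id=73: ✓ → 65
ticket_id=74: ✓ → 80
ticket_id=75: ✓ → 8
ticket_id=76: ✓ → 48
ticket_id=77: ✓ → 47
ticket_id=78: ✗
ticket_id=79: ✓ → 7
ticket_id=80: ✓ → 78
ticket_id=81: ✓ → 33
reopens_max = MAX(18, 87, 65, 80, 8, 48, 47, 7, 78, 33) = 87
—
[medium_sum: severity in ('medium', 'critical', 'high') and team in ('infra', 'net')]
ticket_id=70: ✓ → 18
ticket_id=71: ✗
ticket_id=72: ✓ → 12
ticket_id=73: ✓ → 65
ticket_id=74: ✗
ticket_id=75: ✗
ticket_id=76: ✗
ticket_id=77: ✓ → 47
ticket_id=78: ✗
ticket_id=79: ✓ → 7
ticket_id=80: ✗
ticket_id=81: ✗
medium_sum = 18 + 12 + 65 + 47 + 7 = 149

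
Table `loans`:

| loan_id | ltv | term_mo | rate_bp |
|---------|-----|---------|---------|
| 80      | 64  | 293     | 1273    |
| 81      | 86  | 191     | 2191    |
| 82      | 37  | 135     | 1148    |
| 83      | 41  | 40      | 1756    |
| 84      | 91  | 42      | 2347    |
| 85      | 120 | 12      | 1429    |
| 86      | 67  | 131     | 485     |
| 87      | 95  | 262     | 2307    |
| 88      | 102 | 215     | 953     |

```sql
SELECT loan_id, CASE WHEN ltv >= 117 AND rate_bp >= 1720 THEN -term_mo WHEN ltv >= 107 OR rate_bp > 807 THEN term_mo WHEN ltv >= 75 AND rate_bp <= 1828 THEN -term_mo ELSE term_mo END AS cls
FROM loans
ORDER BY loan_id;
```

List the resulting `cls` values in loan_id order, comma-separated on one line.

293, 191, 135, 40, 42, 12, 131, 262, 215

loan_id=80: ltv >= 107 OR rate_bp > 807 → 293
loan_id=81: ltv >= 107 OR rate_bp > 807 → 191
loan_id=82: ltv >= 107 OR rate_bp > 807 → 135
loan_id=83: ltv >= 107 OR rate_bp > 807 → 40
loan_id=84: ltv >= 107 OR rate_bp > 807 → 42
loan_id=85: ltv >= 107 OR rate_bp > 807 → 12
loan_id=86: ELSE → 131
loan_id=87: ltv >= 107 OR rate_bp > 807 → 262
loan_id=88: ltv >= 107 OR rate_bp > 807 → 215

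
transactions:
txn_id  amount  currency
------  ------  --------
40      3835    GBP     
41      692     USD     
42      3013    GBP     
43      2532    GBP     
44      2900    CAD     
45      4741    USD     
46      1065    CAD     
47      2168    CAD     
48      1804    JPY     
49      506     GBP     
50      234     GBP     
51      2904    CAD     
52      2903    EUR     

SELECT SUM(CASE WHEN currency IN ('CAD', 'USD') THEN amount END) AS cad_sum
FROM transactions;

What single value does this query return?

14470

txn_id=40: ✗
txn_id=41: ✓ → 692
txn_id=42: ✗
txn_id=43: ✗
txn_id=44: ✓ → 2900
txn_id=45: ✓ → 4741
txn_id=46: ✓ → 1065
txn_id=47: ✓ → 2168
txn_id=48: ✗
txn_id=49: ✗
txn_id=50: ✗
txn_id=51: ✓ → 2904
txn_id=52: ✗
cad_sum = 692 + 2900 + 4741 + 1065 + 2168 + 2904 = 14470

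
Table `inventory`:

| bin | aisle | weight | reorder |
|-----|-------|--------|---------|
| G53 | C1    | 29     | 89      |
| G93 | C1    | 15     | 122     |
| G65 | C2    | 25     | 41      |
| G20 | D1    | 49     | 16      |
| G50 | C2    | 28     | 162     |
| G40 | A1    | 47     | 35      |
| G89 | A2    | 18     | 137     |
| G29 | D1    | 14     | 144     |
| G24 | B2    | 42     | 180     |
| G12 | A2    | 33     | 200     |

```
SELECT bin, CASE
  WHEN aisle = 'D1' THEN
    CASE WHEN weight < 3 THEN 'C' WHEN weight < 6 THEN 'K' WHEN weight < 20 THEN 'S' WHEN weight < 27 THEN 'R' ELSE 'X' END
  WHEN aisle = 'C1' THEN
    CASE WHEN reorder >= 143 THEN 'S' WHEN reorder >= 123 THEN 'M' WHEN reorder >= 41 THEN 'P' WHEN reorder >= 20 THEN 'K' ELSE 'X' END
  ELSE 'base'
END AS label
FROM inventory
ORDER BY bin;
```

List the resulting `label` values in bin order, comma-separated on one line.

bin=G12: aisle='A2' → outer ELSE → base
bin=G20: aisle='D1' → inner[ELSE] → X
bin=G24: aisle='B2' → outer ELSE → base
bin=G29: aisle='D1' → inner[weight < 20] → S
bin=G40: aisle='A1' → outer ELSE → base
bin=G50: aisle='C2' → outer ELSE → base
bin=G53: aisle='C1' → inner[reorder >= 41] → P
bin=G65: aisle='C2' → outer ELSE → base
bin=G89: aisle='A2' → outer ELSE → base
bin=G93: aisle='C1' → inner[reorder >= 41] → P

base, X, base, S, base, base, P, base, base, P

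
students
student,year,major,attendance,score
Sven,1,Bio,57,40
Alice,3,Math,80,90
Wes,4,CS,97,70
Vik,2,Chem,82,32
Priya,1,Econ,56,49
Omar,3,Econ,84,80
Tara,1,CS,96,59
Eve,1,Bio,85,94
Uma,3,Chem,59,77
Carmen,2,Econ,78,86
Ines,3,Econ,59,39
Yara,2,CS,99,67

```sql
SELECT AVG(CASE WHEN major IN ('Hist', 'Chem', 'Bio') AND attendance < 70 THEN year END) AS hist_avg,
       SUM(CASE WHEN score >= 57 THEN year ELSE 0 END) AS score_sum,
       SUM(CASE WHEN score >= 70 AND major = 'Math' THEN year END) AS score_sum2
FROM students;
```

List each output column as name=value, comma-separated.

hist_avg=2, score_sum=19, score_sum2=3

[hist_avg: major IN ('Hist', 'Chem', 'Bio') AND attendance < 70]
student=Sven: ✓ → 1
student=Alice: ✗
student=Wes: ✗
student=Vik: ✗
student=Priya: ✗
student=Omar: ✗
student=Tara: ✗
student=Eve: ✗
student=Uma: ✓ → 3
student=Carmen: ✗
student=Ines: ✗
student=Yara: ✗
hist_avg = (1 + 3) / 2 = 2
—
[score_sum: score >= 57]
student=Sven: ✗
student=Alice: ✓ → 3
student=Wes: ✓ → 4
student=Vik: ✗
student=Priya: ✗
student=Omar: ✓ → 3
student=Tara: ✓ → 1
student=Eve: ✓ → 1
student=Uma: ✓ → 3
student=Carmen: ✓ → 2
student=Ines: ✗
student=Yara: ✓ → 2
score_sum = 3 + 4 + 3 + 1 + 1 + 3 + 2 + 2 = 19
—
[score_sum2: score >= 70 AND major = 'Math']
student=Sven: ✗
student=Alice: ✓ → 3
student=Wes: ✗
student=Vik: ✗
student=Priya: ✗
student=Omar: ✗
student=Tara: ✗
student=Eve: ✗
student=Uma: ✗
student=Carmen: ✗
student=Ines: ✗
student=Yara: ✗
score_sum2 = 3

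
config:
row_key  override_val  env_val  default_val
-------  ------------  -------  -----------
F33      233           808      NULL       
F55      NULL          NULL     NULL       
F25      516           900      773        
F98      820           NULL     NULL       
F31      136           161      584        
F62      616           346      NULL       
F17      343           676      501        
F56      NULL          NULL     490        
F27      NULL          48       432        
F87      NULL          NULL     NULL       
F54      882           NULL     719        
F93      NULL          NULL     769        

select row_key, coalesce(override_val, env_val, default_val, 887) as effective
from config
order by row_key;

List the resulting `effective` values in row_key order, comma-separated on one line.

row_key=F17: override_val=343 → 343
row_key=F25: override_val=516 → 516
row_key=F27: override_val=NULL, env_val=48 → 48
row_key=F31: override_val=136 → 136
row_key=F33: override_val=233 → 233
row_key=F54: override_val=882 → 882
row_key=F55: override_val=NULL, env_val=NULL, default_val=NULL, → literal 887 → 887
row_key=F56: override_val=NULL, env_val=NULL, default_val=490 → 490
row_key=F62: override_val=616 → 616
row_key=F87: override_val=NULL, env_val=NULL, default_val=NULL, → literal 887 → 887
row_key=F93: override_val=NULL, env_val=NULL, default_val=769 → 769
row_key=F98: override_val=820 → 820

343, 516, 48, 136, 233, 882, 887, 490, 616, 887, 769, 820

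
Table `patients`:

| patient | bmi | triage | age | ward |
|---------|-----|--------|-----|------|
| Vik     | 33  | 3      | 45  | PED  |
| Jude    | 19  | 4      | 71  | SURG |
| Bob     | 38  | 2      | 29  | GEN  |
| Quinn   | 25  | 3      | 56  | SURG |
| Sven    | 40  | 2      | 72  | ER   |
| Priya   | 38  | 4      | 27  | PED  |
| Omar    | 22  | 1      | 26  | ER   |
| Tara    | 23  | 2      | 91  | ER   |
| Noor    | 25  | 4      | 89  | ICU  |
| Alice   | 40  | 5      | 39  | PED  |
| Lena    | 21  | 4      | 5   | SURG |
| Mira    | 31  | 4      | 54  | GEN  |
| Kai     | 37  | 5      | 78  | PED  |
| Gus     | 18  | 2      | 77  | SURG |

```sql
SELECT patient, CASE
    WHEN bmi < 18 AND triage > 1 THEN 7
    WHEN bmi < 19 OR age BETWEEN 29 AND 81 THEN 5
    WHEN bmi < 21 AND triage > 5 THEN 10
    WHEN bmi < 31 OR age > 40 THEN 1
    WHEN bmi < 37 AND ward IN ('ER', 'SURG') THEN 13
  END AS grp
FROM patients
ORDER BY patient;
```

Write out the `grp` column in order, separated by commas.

5, 5, 5, 5, 5, 1, 5, 1, 1, NULL, 5, 5, 1, 5

patient=Alice: bmi < 19 OR age BETWEEN 29 AND 81 → 5
patient=Bob: bmi < 19 OR age BETWEEN 29 AND 81 → 5
patient=Gus: bmi < 19 OR age BETWEEN 29 AND 81 → 5
patient=Jude: bmi < 19 OR age BETWEEN 29 AND 81 → 5
patient=Kai: bmi < 19 OR age BETWEEN 29 AND 81 → 5
patient=Lena: bmi < 31 OR age > 40 → 1
patient=Mira: bmi < 19 OR age BETWEEN 29 AND 81 → 5
patient=Noor: bmi < 31 OR age > 40 → 1
patient=Omar: bmi < 31 OR age > 40 → 1
patient=Priya: (no match → NULL) → NULL
patient=Quinn: bmi < 19 OR age BETWEEN 29 AND 81 → 5
patient=Sven: bmi < 19 OR age BETWEEN 29 AND 81 → 5
patient=Tara: bmi < 31 OR age > 40 → 1
patient=Vik: bmi < 19 OR age BETWEEN 29 AND 81 → 5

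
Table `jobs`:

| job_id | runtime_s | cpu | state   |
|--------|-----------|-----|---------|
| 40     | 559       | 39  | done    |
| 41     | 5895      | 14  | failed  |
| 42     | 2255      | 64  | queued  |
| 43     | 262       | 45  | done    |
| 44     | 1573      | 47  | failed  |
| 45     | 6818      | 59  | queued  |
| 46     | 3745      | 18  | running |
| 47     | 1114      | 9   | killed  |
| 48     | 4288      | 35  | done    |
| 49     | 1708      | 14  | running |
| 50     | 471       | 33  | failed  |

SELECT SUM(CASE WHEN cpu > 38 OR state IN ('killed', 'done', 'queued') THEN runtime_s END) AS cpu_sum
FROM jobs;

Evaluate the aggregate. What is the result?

16869

job_id=40: ✓ → 559
job_id=41: ✗
job_id=42: ✓ → 2255
job_id=43: ✓ → 262
job_id=44: ✓ → 1573
job_id=45: ✓ → 6818
job_id=46: ✗
job_id=47: ✓ → 1114
job_id=48: ✓ → 4288
job_id=49: ✗
job_id=50: ✗
cpu_sum = 559 + 2255 + 262 + 1573 + 6818 + 1114 + 4288 = 16869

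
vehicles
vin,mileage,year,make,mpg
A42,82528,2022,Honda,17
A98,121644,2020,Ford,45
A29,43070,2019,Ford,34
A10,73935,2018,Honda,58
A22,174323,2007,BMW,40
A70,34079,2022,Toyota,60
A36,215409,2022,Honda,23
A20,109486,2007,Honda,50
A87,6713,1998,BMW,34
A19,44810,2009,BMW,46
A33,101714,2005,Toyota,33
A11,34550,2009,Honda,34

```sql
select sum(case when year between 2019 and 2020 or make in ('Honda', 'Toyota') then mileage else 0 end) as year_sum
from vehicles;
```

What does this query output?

816415

vin=A42: ✓ → 82528
vin=A98: ✓ → 121644
vin=A29: ✓ → 43070
vin=A10: ✓ → 73935
vin=A22: ✗
vin=A70: ✓ → 34079
vin=A36: ✓ → 215409
vin=A20: ✓ → 109486
vin=A87: ✗
vin=A19: ✗
vin=A33: ✓ → 101714
vin=A11: ✓ → 34550
year_sum = 82528 + 121644 + 43070 + 73935 + 34079 + 215409 + 109486 + 101714 + 34550 = 816415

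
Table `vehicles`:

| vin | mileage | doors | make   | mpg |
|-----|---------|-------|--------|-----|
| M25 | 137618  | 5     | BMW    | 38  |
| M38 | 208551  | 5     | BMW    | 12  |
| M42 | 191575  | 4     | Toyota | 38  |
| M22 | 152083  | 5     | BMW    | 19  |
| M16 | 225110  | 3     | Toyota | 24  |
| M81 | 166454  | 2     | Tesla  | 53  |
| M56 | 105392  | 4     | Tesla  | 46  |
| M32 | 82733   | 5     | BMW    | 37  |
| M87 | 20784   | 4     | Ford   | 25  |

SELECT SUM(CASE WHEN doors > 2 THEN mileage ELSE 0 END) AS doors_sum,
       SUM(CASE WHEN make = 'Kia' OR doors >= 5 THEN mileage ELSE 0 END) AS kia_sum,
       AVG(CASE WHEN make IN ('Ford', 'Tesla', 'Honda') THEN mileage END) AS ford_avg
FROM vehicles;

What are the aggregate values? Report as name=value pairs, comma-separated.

[doors_sum: doors > 2]
vin=M25: ✓ → 137618
vin=M38: ✓ → 208551
vin=M42: ✓ → 191575
vin=M22: ✓ → 152083
vin=M16: ✓ → 225110
vin=M81: ✗
vin=M56: ✓ → 105392
vin=M32: ✓ → 82733
vin=M87: ✓ → 20784
doors_sum = 137618 + 208551 + 191575 + 152083 + 225110 + 105392 + 82733 + 20784 = 1123846
—
[kia_sum: make = 'Kia' OR doors >= 5]
vin=M25: ✓ → 137618
vin=M38: ✓ → 208551
vin=M42: ✗
vin=M22: ✓ → 152083
vin=M16: ✗
vin=M81: ✗
vin=M56: ✗
vin=M32: ✓ → 82733
vin=M87: ✗
kia_sum = 137618 + 208551 + 152083 + 82733 = 580985
—
[ford_avg: make IN ('Ford', 'Tesla', 'Honda')]
vin=M25: ✗
vin=M38: ✗
vin=M42: ✗
vin=M22: ✗
vin=M16: ✗
vin=M81: ✓ → 166454
vin=M56: ✓ → 105392
vin=M32: ✗
vin=M87: ✓ → 20784
ford_avg = (166454 + 105392 + 20784) / 3 = 97543.3333333333

doors_sum=1123846, kia_sum=580985, ford_avg=97543.3333333333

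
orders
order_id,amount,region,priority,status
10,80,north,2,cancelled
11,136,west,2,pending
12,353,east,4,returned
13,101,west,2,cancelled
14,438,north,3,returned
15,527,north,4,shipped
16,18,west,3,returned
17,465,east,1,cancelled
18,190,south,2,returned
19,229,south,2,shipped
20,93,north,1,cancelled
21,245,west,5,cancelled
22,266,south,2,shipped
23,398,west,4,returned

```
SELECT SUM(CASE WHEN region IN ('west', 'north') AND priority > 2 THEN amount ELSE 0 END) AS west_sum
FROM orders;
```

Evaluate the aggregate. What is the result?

order_id=10: ✗
order_id=11: ✗
order_id=12: ✗
order_id=13: ✗
order_id=14: ✓ → 438
order_id=15: ✓ → 527
order_id=16: ✓ → 18
order_id=17: ✗
order_id=18: ✗
order_id=19: ✗
order_id=20: ✗
order_id=21: ✓ → 245
order_id=22: ✗
order_id=23: ✓ → 398
west_sum = 438 + 527 + 18 + 245 + 398 = 1626

1626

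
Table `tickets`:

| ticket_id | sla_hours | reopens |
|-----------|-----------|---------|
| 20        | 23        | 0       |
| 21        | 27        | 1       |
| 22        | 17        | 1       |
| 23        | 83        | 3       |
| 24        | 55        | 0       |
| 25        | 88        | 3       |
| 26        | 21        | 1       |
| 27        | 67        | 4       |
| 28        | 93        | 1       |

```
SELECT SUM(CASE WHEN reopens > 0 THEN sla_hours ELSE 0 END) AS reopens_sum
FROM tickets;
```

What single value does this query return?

396

ticket_id=20: ✗
ticket_id=21: ✓ → 27
ticket_id=22: ✓ → 17
ticket_id=23: ✓ → 83
ticket_id=24: ✗
ticket_id=25: ✓ → 88
ticket_id=26: ✓ → 21
ticket_id=27: ✓ → 67
ticket_id=28: ✓ → 93
reopens_sum = 27 + 17 + 83 + 88 + 21 + 67 + 93 = 396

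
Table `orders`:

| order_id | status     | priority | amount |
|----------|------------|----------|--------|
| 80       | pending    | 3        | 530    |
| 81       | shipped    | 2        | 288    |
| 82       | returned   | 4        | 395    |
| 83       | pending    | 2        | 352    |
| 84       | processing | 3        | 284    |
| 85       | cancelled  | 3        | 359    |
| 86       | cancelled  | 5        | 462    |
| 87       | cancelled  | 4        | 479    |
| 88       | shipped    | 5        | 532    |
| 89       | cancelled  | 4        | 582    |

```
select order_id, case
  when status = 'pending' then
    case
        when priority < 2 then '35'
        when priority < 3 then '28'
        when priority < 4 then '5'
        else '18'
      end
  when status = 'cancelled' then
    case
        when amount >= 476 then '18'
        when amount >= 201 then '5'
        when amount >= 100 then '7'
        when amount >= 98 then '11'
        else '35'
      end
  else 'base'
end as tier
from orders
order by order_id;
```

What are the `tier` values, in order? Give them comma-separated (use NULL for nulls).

order_id=80: status='pending' → inner[priority < 4] → 5
order_id=81: status='shipped' → outer ELSE → base
order_id=82: status='returned' → outer ELSE → base
order_id=83: status='pending' → inner[priority < 3] → 28
order_id=84: status='processing' → outer ELSE → base
order_id=85: status='cancelled' → inner[amount >= 201] → 5
order_id=86: status='cancelled' → inner[amount >= 201] → 5
order_id=87: status='cancelled' → inner[amount >= 476] → 18
order_id=88: status='shipped' → outer ELSE → base
order_id=89: status='cancelled' → inner[amount >= 476] → 18

5, base, base, 28, base, 5, 5, 18, base, 18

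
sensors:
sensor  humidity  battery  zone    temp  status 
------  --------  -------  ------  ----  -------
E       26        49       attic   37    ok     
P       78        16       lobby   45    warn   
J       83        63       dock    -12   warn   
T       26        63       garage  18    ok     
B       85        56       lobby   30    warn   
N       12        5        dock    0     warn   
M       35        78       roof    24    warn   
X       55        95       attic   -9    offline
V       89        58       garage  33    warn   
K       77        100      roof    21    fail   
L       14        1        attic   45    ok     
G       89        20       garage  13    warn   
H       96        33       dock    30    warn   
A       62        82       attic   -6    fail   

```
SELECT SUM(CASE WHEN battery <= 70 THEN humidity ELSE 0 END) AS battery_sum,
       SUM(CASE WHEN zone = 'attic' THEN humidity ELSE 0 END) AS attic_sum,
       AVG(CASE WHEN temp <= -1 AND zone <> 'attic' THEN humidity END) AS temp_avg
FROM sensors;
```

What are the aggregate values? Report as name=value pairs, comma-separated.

[battery_sum: battery <= 70]
sensor=E: ✓ → 26
sensor=P: ✓ → 78
sensor=J: ✓ → 83
sensor=T: ✓ → 26
sensor=B: ✓ → 85
sensor=N: ✓ → 12
sensor=M: ✗
sensor=X: ✗
sensor=V: ✓ → 89
sensor=K: ✗
sensor=L: ✓ → 14
sensor=G: ✓ → 89
sensor=H: ✓ → 96
sensor=A: ✗
battery_sum = 26 + 78 + 83 + 26 + 85 + 12 + 89 + 14 + 89 + 96 = 598
—
[attic_sum: zone = 'attic']
sensor=E: ✓ → 26
sensor=P: ✗
sensor=J: ✗
sensor=T: ✗
sensor=B: ✗
sensor=N: ✗
sensor=M: ✗
sensor=X: ✓ → 55
sensor=V: ✗
sensor=K: ✗
sensor=L: ✓ → 14
sensor=G: ✗
sensor=H: ✗
sensor=A: ✓ → 62
attic_sum = 26 + 55 + 14 + 62 = 157
—
[temp_avg: temp <= -1 AND zone <> 'attic']
sensor=E: ✗
sensor=P: ✗
sensor=J: ✓ → 83
sensor=T: ✗
sensor=B: ✗
sensor=N: ✗
sensor=M: ✗
sensor=X: ✗
sensor=V: ✗
sensor=K: ✗
sensor=L: ✗
sensor=G: ✗
sensor=H: ✗
sensor=A: ✗
temp_avg = 83

battery_sum=598, attic_sum=157, temp_avg=83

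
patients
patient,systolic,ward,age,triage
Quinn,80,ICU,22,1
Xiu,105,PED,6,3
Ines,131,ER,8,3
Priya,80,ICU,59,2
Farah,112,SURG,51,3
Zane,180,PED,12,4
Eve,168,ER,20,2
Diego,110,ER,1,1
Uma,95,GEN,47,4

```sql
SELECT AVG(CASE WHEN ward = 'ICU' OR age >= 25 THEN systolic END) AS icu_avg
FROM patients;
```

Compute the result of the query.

91.75

patient=Quinn: ✓ → 80
patient=Xiu: ✗
patient=Ines: ✗
patient=Priya: ✓ → 80
patient=Farah: ✓ → 112
patient=Zane: ✗
patient=Eve: ✗
patient=Diego: ✗
patient=Uma: ✓ → 95
icu_avg = (80 + 80 + 112 + 95) / 4 = 91.75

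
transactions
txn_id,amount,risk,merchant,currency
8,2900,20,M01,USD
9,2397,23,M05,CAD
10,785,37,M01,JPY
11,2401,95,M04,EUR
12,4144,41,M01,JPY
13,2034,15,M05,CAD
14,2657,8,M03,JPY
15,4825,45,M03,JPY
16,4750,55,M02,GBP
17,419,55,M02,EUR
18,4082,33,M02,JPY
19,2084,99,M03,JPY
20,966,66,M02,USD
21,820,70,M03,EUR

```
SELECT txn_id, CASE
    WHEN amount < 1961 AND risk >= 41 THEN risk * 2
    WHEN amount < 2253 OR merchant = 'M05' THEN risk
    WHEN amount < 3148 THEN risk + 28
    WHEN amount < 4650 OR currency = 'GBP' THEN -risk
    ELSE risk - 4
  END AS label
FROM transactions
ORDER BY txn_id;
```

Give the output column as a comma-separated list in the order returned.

txn_id=8: amount < 3148 → 48
txn_id=9: amount < 2253 OR merchant = 'M05' → 23
txn_id=10: amount < 2253 OR merchant = 'M05' → 37
txn_id=11: amount < 3148 → 123
txn_id=12: amount < 4650 OR currency = 'GBP' → -41
txn_id=13: amount < 2253 OR merchant = 'M05' → 15
txn_id=14: amount < 3148 → 36
txn_id=15: ELSE → 41
txn_id=16: amount < 4650 OR currency = 'GBP' → -55
txn_id=17: amount < 1961 AND risk >= 41 → 110
txn_id=18: amount < 4650 OR currency = 'GBP' → -33
txn_id=19: amount < 2253 OR merchant = 'M05' → 99
txn_id=20: amount < 1961 AND risk >= 41 → 132
txn_id=21: amount < 1961 AND risk >= 41 → 140

48, 23, 37, 123, -41, 15, 36, 41, -55, 110, -33, 99, 132, 140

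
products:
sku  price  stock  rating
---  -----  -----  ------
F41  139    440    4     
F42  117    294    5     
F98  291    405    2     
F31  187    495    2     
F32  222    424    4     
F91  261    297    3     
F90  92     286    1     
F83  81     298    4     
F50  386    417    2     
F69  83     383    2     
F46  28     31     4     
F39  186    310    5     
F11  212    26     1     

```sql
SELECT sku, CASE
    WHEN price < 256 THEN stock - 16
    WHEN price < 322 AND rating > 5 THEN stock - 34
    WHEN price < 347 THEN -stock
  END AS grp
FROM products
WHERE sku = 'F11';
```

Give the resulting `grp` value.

10

sku = F11: price=212, stock=26, rating=1.
price < 256 → true → 10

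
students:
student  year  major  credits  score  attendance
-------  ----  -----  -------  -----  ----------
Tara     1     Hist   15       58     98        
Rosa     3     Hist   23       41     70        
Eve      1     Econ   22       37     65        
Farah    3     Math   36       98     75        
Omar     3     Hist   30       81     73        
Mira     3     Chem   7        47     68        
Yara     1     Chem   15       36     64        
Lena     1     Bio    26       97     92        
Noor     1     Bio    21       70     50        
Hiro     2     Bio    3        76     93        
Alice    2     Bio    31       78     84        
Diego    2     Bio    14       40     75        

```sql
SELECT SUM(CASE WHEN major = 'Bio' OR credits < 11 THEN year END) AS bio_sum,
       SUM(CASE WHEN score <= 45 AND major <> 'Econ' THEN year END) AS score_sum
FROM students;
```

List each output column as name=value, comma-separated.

bio_sum=11, score_sum=6

[bio_sum: major = 'Bio' OR credits < 11]
student=Tara: ✗
student=Rosa: ✗
student=Eve: ✗
student=Farah: ✗
student=Omar: ✗
student=Mira: ✓ → 3
student=Yara: ✗
student=Lena: ✓ → 1
student=Noor: ✓ → 1
student=Hiro: ✓ → 2
student=Alice: ✓ → 2
student=Diego: ✓ → 2
bio_sum = 3 + 1 + 1 + 2 + 2 + 2 = 11
—
[score_sum: score <= 45 AND major <> 'Econ']
student=Tara: ✗
student=Rosa: ✓ → 3
student=Eve: ✗
student=Farah: ✗
student=Omar: ✗
student=Mira: ✗
student=Yara: ✓ → 1
student=Lena: ✗
student=Noor: ✗
student=Hiro: ✗
student=Alice: ✗
student=Diego: ✓ → 2
score_sum = 3 + 1 + 2 = 6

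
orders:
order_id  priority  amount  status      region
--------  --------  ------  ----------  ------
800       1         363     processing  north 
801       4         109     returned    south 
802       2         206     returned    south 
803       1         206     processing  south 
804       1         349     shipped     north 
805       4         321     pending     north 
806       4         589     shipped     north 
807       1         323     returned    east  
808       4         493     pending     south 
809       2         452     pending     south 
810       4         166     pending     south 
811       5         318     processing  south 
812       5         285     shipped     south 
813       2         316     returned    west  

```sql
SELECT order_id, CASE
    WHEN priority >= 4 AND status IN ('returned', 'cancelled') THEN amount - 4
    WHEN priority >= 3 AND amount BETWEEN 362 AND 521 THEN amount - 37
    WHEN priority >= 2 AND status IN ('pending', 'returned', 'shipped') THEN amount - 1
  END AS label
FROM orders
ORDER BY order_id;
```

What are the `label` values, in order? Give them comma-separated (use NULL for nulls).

NULL, 105, 205, NULL, NULL, 320, 588, NULL, 456, 451, 165, NULL, 284, 315

order_id=800: (no match → NULL) → NULL
order_id=801: priority >= 4 AND status IN ('returned', 'cancelled') → 105
order_id=802: priority >= 2 AND status IN ('pending', 'returned', 'shipped') → 205
order_id=803: (no match → NULL) → NULL
order_id=804: (no match → NULL) → NULL
order_id=805: priority >= 2 AND status IN ('pending', 'returned', 'shipped') → 320
order_id=806: priority >= 2 AND status IN ('pending', 'returned', 'shipped') → 588
order_id=807: (no match → NULL) → NULL
order_id=808: priority >= 3 AND amount BETWEEN 362 AND 521 → 456
order_id=809: priority >= 2 AND status IN ('pending', 'returned', 'shipped') → 451
order_id=810: priority >= 2 AND status IN ('pending', 'returned', 'shipped') → 165
order_id=811: (no match → NULL) → NULL
order_id=812: priority >= 2 AND status IN ('pending', 'returned', 'shipped') → 284
order_id=813: priority >= 2 AND status IN ('pending', 'returned', 'shipped') → 315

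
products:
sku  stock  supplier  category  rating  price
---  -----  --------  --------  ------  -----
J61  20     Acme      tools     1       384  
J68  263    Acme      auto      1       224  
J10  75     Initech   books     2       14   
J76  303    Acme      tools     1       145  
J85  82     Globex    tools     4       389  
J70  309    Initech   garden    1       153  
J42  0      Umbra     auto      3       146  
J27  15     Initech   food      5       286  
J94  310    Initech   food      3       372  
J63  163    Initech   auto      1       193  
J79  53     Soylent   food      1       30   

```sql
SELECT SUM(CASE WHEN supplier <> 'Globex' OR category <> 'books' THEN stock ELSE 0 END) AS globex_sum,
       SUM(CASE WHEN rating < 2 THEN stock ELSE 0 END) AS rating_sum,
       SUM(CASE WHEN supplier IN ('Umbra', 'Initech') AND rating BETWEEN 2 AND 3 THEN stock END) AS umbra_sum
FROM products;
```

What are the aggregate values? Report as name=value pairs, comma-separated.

globex_sum=1593, rating_sum=1111, umbra_sum=385

[globex_sum: supplier <> 'Globex' OR category <> 'books']
sku=J61: ✓ → 20
sku=J68: ✓ → 263
sku=J10: ✓ → 75
sku=J76: ✓ → 303
sku=J85: ✓ → 82
sku=J70: ✓ → 309
sku=J42: ✓ → 0
sku=J27: ✓ → 15
sku=J94: ✓ → 310
sku=J63: ✓ → 163
sku=J79: ✓ → 53
globex_sum = 20 + 263 + 75 + 303 + 82 + 309 + 15 + 310 + 163 + 53 = 1593
—
[rating_sum: rating < 2]
sku=J61: ✓ → 20
sku=J68: ✓ → 263
sku=J10: ✗
sku=J76: ✓ → 303
sku=J85: ✗
sku=J70: ✓ → 309
sku=J42: ✗
sku=J27: ✗
sku=J94: ✗
sku=J63: ✓ → 163
sku=J79: ✓ → 53
rating_sum = 20 + 263 + 303 + 309 + 163 + 53 = 1111
—
[umbra_sum: supplier IN ('Umbra', 'Initech') AND rating BETWEEN 2 AND 3]
sku=J61: ✗
sku=J68: ✗
sku=J10: ✓ → 75
sku=J76: ✗
sku=J85: ✗
sku=J70: ✗
sku=J42: ✓ → 0
sku=J27: ✗
sku=J94: ✓ → 310
sku=J63: ✗
sku=J79: ✗
umbra_sum = 75 + 310 = 385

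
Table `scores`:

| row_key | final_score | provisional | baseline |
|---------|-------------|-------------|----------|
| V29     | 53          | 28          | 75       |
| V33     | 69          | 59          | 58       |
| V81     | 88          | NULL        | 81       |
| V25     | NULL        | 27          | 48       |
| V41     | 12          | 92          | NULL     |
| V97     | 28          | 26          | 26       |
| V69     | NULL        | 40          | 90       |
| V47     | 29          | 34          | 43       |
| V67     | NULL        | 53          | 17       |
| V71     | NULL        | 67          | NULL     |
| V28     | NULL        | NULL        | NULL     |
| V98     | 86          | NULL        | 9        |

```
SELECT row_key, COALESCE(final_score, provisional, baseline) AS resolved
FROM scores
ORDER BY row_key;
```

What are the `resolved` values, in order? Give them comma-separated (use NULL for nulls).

27, NULL, 53, 69, 12, 29, 53, 40, 67, 88, 28, 86

row_key=V25: final_score=NULL, provisional=27 → 27
row_key=V28: final_score=NULL, provisional=NULL, baseline=NULL (all NULL) → NULL
row_key=V29: final_score=53 → 53
row_key=V33: final_score=69 → 69
row_key=V41: final_score=12 → 12
row_key=V47: final_score=29 → 29
row_key=V67: final_score=NULL, provisional=53 → 53
row_key=V69: final_score=NULL, provisional=40 → 40
row_key=V71: final_score=NULL, provisional=67 → 67
row_key=V81: final_score=88 → 88
row_key=V97: final_score=28 → 28
row_key=V98: final_score=86 → 86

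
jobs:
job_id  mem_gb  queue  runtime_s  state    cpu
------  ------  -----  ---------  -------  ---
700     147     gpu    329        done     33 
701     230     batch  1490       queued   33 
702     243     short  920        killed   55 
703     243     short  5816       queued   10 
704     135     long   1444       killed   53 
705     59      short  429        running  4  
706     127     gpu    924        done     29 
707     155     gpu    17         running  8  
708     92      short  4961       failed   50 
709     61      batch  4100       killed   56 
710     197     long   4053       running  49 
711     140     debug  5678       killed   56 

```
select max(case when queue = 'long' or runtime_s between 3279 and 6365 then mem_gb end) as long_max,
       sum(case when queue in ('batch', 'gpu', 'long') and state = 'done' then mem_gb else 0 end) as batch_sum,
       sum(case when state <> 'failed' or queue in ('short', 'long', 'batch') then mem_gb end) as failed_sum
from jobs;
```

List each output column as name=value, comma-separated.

[long_max: queue = 'long' or runtime_s between 3279 and 6365]
job_id=700: ✗
job_id=701: ✗
job_id=702: ✗
job_id=703: ✓ → 243
job_id=704: ✓ → 135
job_id=705: ✗
job_id=706: ✗
job_id=707: ✗
job_id=708: ✓ → 92
job_id=709: ✓ → 61
job_id=710: ✓ → 197
job_id=711: ✓ → 140
long_max = MAX(243, 135, 92, 61, 197, 140) = 243
—
[batch_sum: queue in ('batch', 'gpu', 'long') and state = 'done']
job_id=700: ✓ → 147
job_id=701: ✗
job_id=702: ✗
job_id=703: ✗
job_id=704: ✗
job_id=705: ✗
job_id=706: ✓ → 127
job_id=707: ✗
job_id=708: ✗
job_id=709: ✗
job_id=710: ✗
job_id=711: ✗
batch_sum = 147 + 127 = 274
—
[failed_sum: state <> 'failed' or queue in ('short', 'long', 'batch')]
job_id=700: ✓ → 147
job_id=701: ✓ → 230
job_id=702: ✓ → 243
job_id=703: ✓ → 243
job_id=704: ✓ → 135
job_id=705: ✓ → 59
job_id=706: ✓ → 127
job_id=707: ✓ → 155
job_id=708: ✓ → 92
job_id=709: ✓ → 61
job_id=710: ✓ → 197
job_id=711: ✓ → 140
failed_sum = 147 + 230 + 243 + 243 + 135 + 59 + 127 + 155 + 92 + 61 + 197 + 140 = 1829

long_max=243, batch_sum=274, failed_sum=1829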